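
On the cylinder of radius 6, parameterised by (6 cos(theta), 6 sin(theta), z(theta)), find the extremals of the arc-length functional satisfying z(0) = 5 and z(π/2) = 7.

Parameterise the cylinder of radius R = 6 as
    r(θ) = (6 cos θ, 6 sin θ, z(θ)).
The arc-length element is
    ds = sqrt(36 + (dz/dθ)^2) dθ,
so the Lagrangian is L = sqrt(36 + z'^2).
L depends on z' only, not on z or θ, so ∂L/∂z = 0 and
    ∂L/∂z' = z' / sqrt(36 + z'^2).
The Euler-Lagrange equation gives
    d/dθ( z' / sqrt(36 + z'^2) ) = 0,
so z' is constant. Integrating once:
    z(θ) = a θ + b,
a helix on the cylinder (a straight line when the cylinder is unrolled). The constants a, b are determined by the endpoint conditions.
With endpoint conditions z(0) = 5 and z(π/2) = 7: from z(0) = b we get b = 5, and a·π/2 + 5 = 7 gives a = 4/π, so
    z(θ) = (4/π) θ + 5.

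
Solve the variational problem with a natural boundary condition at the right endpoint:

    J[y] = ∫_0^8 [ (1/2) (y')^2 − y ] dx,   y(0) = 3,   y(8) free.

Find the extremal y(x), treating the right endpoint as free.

The Lagrangian L = (1/2) (y')^2 − y gives
    ∂L/∂y = −1,   ∂L/∂y' = y'.
Euler-Lagrange: d/dx(y') − (−1) = 0, i.e. y'' + 1 = 0, so
    y(x) = −(1/2) x^2 + C1 x + C2.
Fixed left endpoint y(0) = 3 ⇒ C2 = 3.
The right endpoint x = 8 is free, so the natural (transversality) condition is ∂L/∂y' |_{x=8} = 0, i.e. y'(8) = 0.
Compute y'(x) = −1 x + C1, so y'(8) = −8 + C1 = 0 ⇒ C1 = 8.
Therefore the extremal is
    y(x) = −x^2/2 + 8 x + 3.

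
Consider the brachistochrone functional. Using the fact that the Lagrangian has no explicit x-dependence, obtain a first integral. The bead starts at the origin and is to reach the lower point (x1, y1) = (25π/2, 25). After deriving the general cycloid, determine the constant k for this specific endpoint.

The Lagrangian L = sqrt((1 + y'^2) / y) has no explicit x dependence, so the Beltrami identity applies:
    L − y' ∂L/∂y' = C.
Compute ∂L/∂y' = y' / sqrt(y (1 + y'^2)).
Substitute:
    sqrt((1 + y'^2)/y) − y'·y' / sqrt(y (1 + y'^2))
    = (1 + y'^2) / sqrt(y (1 + y'^2)) − y'^2 / sqrt(y (1 + y'^2))
    = 1 / sqrt(y (1 + y'^2)) = C.
Squaring and rearranging gives the first integral
    y (1 + y'^2) = 1/C^2 =: k   (constant).
Solving this first-order ODE by the substitution
    y = (k/2)(1 − cos θ)
yields the cycloid parameterisation
    x(θ) = (k/2)(θ − sin θ),   y(θ) = (k/2)(1 − cos θ).
The constant k is fixed by the endpoint condition.
Now fit the given lower endpoint (x1, y1) = (25π/2, 25). At the bottom of the first arch (θ = π), the parametric equations give
    y(π) = (k/2)(1 − cos π) = k,
    x(π) = (k/2)(π − sin π) = kπ/2.
Matching y(π) = 25 gives k = 25, consistent with x(π) = 25π/2. Therefore the specific cycloid is
    x(θ) = (25/2)(θ − sin θ),   y(θ) = (25/2)(1 − cos θ).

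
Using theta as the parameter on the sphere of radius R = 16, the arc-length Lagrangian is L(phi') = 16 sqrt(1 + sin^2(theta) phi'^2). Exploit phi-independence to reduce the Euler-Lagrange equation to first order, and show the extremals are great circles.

On the sphere of radius R = 16 with spherical coordinates (θ, φ), the induced metric is
    ds^2 = 256(dθ^2 + sin^2(θ) dφ^2).
Parameterise by θ; the arc-length functional is
    J[φ] = ∫ 16 sqrt(1 + sin^2(θ) (dφ/dθ)^2) dθ,
so L = 16 sqrt(1 + sin^2(θ) φ'^2). Compute
    ∂L/∂φ = 0  (L has no explicit φ dependence),
    ∂L/∂φ' = 16 sin^2(θ) φ' / sqrt(1 + sin^2(θ) φ'^2).
Since ∂L/∂φ = 0, the Euler-Lagrange equation
    d/dθ(∂L/∂φ') − ∂L/∂φ = 0
reduces to d/dθ(∂L/∂φ') = 0, i.e. the momentum conjugate to φ is conserved:
    16 sin^2(θ) φ' / sqrt(1 + sin^2(θ) φ'^2) = C.
The overall factor of 16 is constant, so dividing through gives Clairaut's relation sin^2(θ) φ' / sqrt(1 + sin^2(θ) φ'^2) = C' (with C' = C/16). Solving for φ' and integrating gives the great-circle family
    cot(θ) = A cos(φ − φ_0),
i.e. the intersection of the sphere with a plane through the origin. The two constants A and φ_0 (equivalently C and one phase) are fixed by the two endpoint conditions.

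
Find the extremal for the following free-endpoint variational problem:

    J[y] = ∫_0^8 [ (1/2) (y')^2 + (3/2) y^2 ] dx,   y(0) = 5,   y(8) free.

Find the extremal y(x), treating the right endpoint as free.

The Lagrangian L = (1/2) (y')^2 + (3/2) y^2 gives
    ∂L/∂y = 3 y,   ∂L/∂y' = y'.
Euler-Lagrange: y'' − 3 y = 0.
With k = sqrt(3), the general solution is
    y(x) = A cosh(sqrt(3) x) + B sinh(sqrt(3) x).
Fixed left endpoint y(0) = 5 ⇒ A = 5.
The right endpoint x = 8 is free, so the natural (transversality) condition is ∂L/∂y' |_{x=8} = 0, i.e. y'(8) = 0.
Compute y'(x) = A k sinh(k x) + B k cosh(k x), so
    y'(8) = A k sinh(k·8) + B k cosh(k·8) = 0
    ⇒ B = −A tanh(k·8) = − 5 tanh(sqrt(3)·8).
Therefore the extremal is
    y(x) = 5 cosh(sqrt(3) x) − 5 tanh(sqrt(3)·8) sinh(sqrt(3) x).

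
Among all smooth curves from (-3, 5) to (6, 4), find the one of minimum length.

Arc-length functional: J[y] = ∫ sqrt(1 + (y')^2) dx.
Lagrangian L = sqrt(1 + (y')^2) has no explicit y dependence, so ∂L/∂y = 0 and the Euler-Lagrange equation gives
    d/dx( y' / sqrt(1 + (y')^2) ) = 0  ⇒  y' / sqrt(1 + (y')^2) = const.
Hence y' is constant, so y(x) is affine.
Fitting the endpoints (-3, 5) and (6, 4):
    slope m = (4 − 5) / (6 − (-3)) = -1/9,
    intercept c = 5 − m·(-3) = 14/3.
Extremal: y(x) = (-1/9) x + 14/3.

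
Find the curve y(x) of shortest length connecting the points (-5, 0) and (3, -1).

Arc-length functional: J[y] = ∫ sqrt(1 + (y')^2) dx.
Lagrangian L = sqrt(1 + (y')^2) has no explicit y dependence, so ∂L/∂y = 0 and the Euler-Lagrange equation gives
    d/dx( y' / sqrt(1 + (y')^2) ) = 0  ⇒  y' / sqrt(1 + (y')^2) = const.
Hence y' is constant, so y(x) is affine.
Fitting the endpoints (-5, 0) and (3, -1):
    slope m = ((-1) − 0) / (3 − (-5)) = -1/8,
    intercept c = 0 − m·(-5) = -5/8.
Extremal: y(x) = (-1/8) x - 5/8.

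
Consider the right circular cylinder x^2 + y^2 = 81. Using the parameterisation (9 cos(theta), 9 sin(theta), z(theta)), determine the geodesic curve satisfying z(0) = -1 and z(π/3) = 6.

Parameterise the cylinder of radius R = 9 as
    r(θ) = (9 cos θ, 9 sin θ, z(θ)).
The arc-length element is
    ds = sqrt(81 + (dz/dθ)^2) dθ,
so the Lagrangian is L = sqrt(81 + z'^2).
L depends on z' only, not on z or θ, so ∂L/∂z = 0 and
    ∂L/∂z' = z' / sqrt(81 + z'^2).
The Euler-Lagrange equation gives
    d/dθ( z' / sqrt(81 + z'^2) ) = 0,
so z' is constant. Integrating once:
    z(θ) = a θ + b,
a helix on the cylinder (a straight line when the cylinder is unrolled). The constants a, b are determined by the endpoint conditions.
With endpoint conditions z(0) = -1 and z(π/3) = 6: from z(0) = b we get b = -1, and a·π/3 + -1 = 6 gives a = 21/π, so
    z(θ) = (21/π) θ − 1.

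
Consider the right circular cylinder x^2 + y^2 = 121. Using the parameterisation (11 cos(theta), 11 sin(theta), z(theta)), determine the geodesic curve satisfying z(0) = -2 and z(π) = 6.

Parameterise the cylinder of radius R = 11 as
    r(θ) = (11 cos θ, 11 sin θ, z(θ)).
The arc-length element is
    ds = sqrt(121 + (dz/dθ)^2) dθ,
so the Lagrangian is L = sqrt(121 + z'^2).
L depends on z' only, not on z or θ, so ∂L/∂z = 0 and
    ∂L/∂z' = z' / sqrt(121 + z'^2).
The Euler-Lagrange equation gives
    d/dθ( z' / sqrt(121 + z'^2) ) = 0,
so z' is constant. Integrating once:
    z(θ) = a θ + b,
a helix on the cylinder (a straight line when the cylinder is unrolled). The constants a, b are determined by the endpoint conditions.
With endpoint conditions z(0) = -2 and z(π) = 6: from z(0) = b we get b = -2, and a·π + -2 = 6 gives a = 8/π, so
    z(θ) = (8/π) θ − 2.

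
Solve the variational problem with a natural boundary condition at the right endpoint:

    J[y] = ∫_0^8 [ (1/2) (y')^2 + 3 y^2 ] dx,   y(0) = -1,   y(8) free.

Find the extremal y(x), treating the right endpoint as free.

The Lagrangian L = (1/2) (y')^2 + 3 y^2 gives
    ∂L/∂y = 6 y,   ∂L/∂y' = y'.
Euler-Lagrange: y'' − 6 y = 0.
With k = sqrt(6), the general solution is
    y(x) = A cosh(sqrt(6) x) + B sinh(sqrt(6) x).
Fixed left endpoint y(0) = -1 ⇒ A = -1.
The right endpoint x = 8 is free, so the natural (transversality) condition is ∂L/∂y' |_{x=8} = 0, i.e. y'(8) = 0.
Compute y'(x) = A k sinh(k x) + B k cosh(k x), so
    y'(8) = A k sinh(k·8) + B k cosh(k·8) = 0
    ⇒ B = −A tanh(k·8) = tanh(sqrt(6)·8).
Therefore the extremal is
    y(x) = −cosh(sqrt(6) x) + tanh(sqrt(6)·8) sinh(sqrt(6) x).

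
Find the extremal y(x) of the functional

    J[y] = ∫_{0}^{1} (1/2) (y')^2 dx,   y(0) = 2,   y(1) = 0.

The Lagrangian is L = (1/2) (y')^2.
Compute ∂L/∂y = 0, ∂L/∂y' = y'.
The Euler-Lagrange equation d/dx(∂L/∂y') − ∂L/∂y = 0 reduces to
    y'' = 0.
Its general solution is
    y(x) = A x + B,
with A, B fixed by the endpoint conditions.
Applying the endpoint conditions y(0) = 2 and y(1) = 0: solve A·0 + B = 2 and A·1 + B = 0. Subtracting gives A(1 − 0) = 0 − 2, so A = -2, and B = 2 − A·0 = 2. Therefore
    y(x) = -2 x + 2.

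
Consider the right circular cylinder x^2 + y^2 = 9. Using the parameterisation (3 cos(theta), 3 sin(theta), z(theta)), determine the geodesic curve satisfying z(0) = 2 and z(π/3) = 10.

Parameterise the cylinder of radius R = 3 as
    r(θ) = (3 cos θ, 3 sin θ, z(θ)).
The arc-length element is
    ds = sqrt(9 + (dz/dθ)^2) dθ,
so the Lagrangian is L = sqrt(9 + z'^2).
L depends on z' only, not on z or θ, so ∂L/∂z = 0 and
    ∂L/∂z' = z' / sqrt(9 + z'^2).
The Euler-Lagrange equation gives
    d/dθ( z' / sqrt(9 + z'^2) ) = 0,
so z' is constant. Integrating once:
    z(θ) = a θ + b,
a helix on the cylinder (a straight line when the cylinder is unrolled). The constants a, b are determined by the endpoint conditions.
With endpoint conditions z(0) = 2 and z(π/3) = 10: from z(0) = b we get b = 2, and a·π/3 + 2 = 10 gives a = 24/π, so
    z(θ) = (24/π) θ + 2.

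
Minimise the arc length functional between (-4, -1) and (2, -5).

Arc-length functional: J[y] = ∫ sqrt(1 + (y')^2) dx.
Lagrangian L = sqrt(1 + (y')^2) has no explicit y dependence, so ∂L/∂y = 0 and the Euler-Lagrange equation gives
    d/dx( y' / sqrt(1 + (y')^2) ) = 0  ⇒  y' / sqrt(1 + (y')^2) = const.
Hence y' is constant, so y(x) is affine.
Fitting the endpoints (-4, -1) and (2, -5):
    slope m = ((-5) − (-1)) / (2 − (-4)) = -2/3,
    intercept c = (-1) − m·(-4) = -11/3.
Extremal: y(x) = (-2/3) x - 11/3.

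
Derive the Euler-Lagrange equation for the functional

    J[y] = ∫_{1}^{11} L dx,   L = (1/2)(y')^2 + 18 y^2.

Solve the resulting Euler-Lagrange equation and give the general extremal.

The Lagrangian is L = (1/2)(y')^2 + 18 y^2.
∂L/∂y = 36y.
∂L/∂y' = y'.
The Euler-Lagrange equation d/dx(∂L/∂y') − ∂L/∂y = 0 becomes:
    y'' - 36 y = 0
General solution: y(x) = A e^(6x) + B e^(-6x), where A and B are arbitrary constants fixed by the endpoint conditions.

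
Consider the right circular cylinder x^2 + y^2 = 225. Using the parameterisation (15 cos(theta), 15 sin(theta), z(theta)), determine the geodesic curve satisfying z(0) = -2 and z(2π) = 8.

Parameterise the cylinder of radius R = 15 as
    r(θ) = (15 cos θ, 15 sin θ, z(θ)).
The arc-length element is
    ds = sqrt(225 + (dz/dθ)^2) dθ,
so the Lagrangian is L = sqrt(225 + z'^2).
L depends on z' only, not on z or θ, so ∂L/∂z = 0 and
    ∂L/∂z' = z' / sqrt(225 + z'^2).
The Euler-Lagrange equation gives
    d/dθ( z' / sqrt(225 + z'^2) ) = 0,
so z' is constant. Integrating once:
    z(θ) = a θ + b,
a helix on the cylinder (a straight line when the cylinder is unrolled). The constants a, b are determined by the endpoint conditions.
With endpoint conditions z(0) = -2 and z(2π) = 8: from z(0) = b we get b = -2, and a·2π + -2 = 8 gives a = 5/π, so
    z(θ) = (5/π) θ − 2.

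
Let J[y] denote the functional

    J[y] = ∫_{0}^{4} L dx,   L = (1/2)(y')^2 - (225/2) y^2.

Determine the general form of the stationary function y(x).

The Lagrangian is L = (1/2)(y')^2 - (225/2) y^2.
∂L/∂y = -225y.
∂L/∂y' = y'.
The Euler-Lagrange equation d/dx(∂L/∂y') − ∂L/∂y = 0 becomes:
    y'' + 225 y = 0
General solution: y(x) = A sin(15x) + B cos(15x), where A and B are arbitrary constants fixed by the endpoint conditions.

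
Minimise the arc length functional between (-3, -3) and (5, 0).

Arc-length functional: J[y] = ∫ sqrt(1 + (y')^2) dx.
Lagrangian L = sqrt(1 + (y')^2) has no explicit y dependence, so ∂L/∂y = 0 and the Euler-Lagrange equation gives
    d/dx( y' / sqrt(1 + (y')^2) ) = 0  ⇒  y' / sqrt(1 + (y')^2) = const.
Hence y' is constant, so y(x) is affine.
Fitting the endpoints (-3, -3) and (5, 0):
    slope m = (0 − (-3)) / (5 − (-3)) = 3/8,
    intercept c = (-3) − m·(-3) = -15/8.
Extremal: y(x) = (3/8) x - 15/8.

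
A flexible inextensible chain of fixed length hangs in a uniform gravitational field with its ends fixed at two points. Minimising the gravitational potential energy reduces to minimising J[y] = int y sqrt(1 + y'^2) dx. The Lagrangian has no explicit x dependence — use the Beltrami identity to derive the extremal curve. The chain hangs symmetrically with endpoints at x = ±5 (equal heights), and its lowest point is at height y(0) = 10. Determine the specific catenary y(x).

The Lagrangian L(y, y') = y sqrt(1 + y'^2) has no explicit x dependence, so the Beltrami identity applies:
    L − y' ∂L/∂y' = C.
Compute ∂L/∂y' = y · y' / sqrt(1 + y'^2). Then
    L − y' ∂L/∂y'
    = y sqrt(1 + y'^2) − y · y'^2 / sqrt(1 + y'^2)
    = y (1 + y'^2 − y'^2) / sqrt(1 + y'^2)
    = y / sqrt(1 + y'^2) = C.
Squaring gives y^2 = C^2 (1 + y'^2), i.e.
    y'^2 = y^2 / C^2 − 1.
Separating variables,
    dy / sqrt(y^2 − C^2) = dx / C,
and integrating gives arccosh(y / C) = (x − a)/C, so
    y(x) = C cosh((x − a)/C),
the catenary. The constants C and a are fixed by the two endpoint conditions (and, for the hanging-chain problem, the length constraint selects C).
Now fit the given data. The endpoints x = ±5 are symmetric at equal height, so the catenary is even about its minimum: a = 0 and y(x) = C cosh(x/C). The lowest point is y(0) = C cosh(0) = C, and we are told y(0) = 10, so C = 10. Therefore
    y(x) = 10 cosh(x/10),
and at the endpoints
    y(±5) = 10 cosh(5/10).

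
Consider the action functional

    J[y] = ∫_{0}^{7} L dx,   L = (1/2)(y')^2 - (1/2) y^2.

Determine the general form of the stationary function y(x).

The Lagrangian is L = (1/2)(y')^2 - (1/2) y^2.
∂L/∂y = -y.
∂L/∂y' = y'.
The Euler-Lagrange equation d/dx(∂L/∂y') − ∂L/∂y = 0 becomes:
    y'' + y = 0
General solution: y(x) = A sin(x) + B cos(x), where A and B are arbitrary constants fixed by the endpoint conditions.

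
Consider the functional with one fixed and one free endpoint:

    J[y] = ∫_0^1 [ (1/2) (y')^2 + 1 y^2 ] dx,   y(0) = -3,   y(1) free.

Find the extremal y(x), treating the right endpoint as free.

The Lagrangian L = (1/2) (y')^2 + 1 y^2 gives
    ∂L/∂y = 2 y,   ∂L/∂y' = y'.
Euler-Lagrange: y'' − 2 y = 0.
With k = sqrt(2), the general solution is
    y(x) = A cosh(sqrt(2) x) + B sinh(sqrt(2) x).
Fixed left endpoint y(0) = -3 ⇒ A = -3.
The right endpoint x = 1 is free, so the natural (transversality) condition is ∂L/∂y' |_{x=1} = 0, i.e. y'(1) = 0.
Compute y'(x) = A k sinh(k x) + B k cosh(k x), so
    y'(1) = A k sinh(k·1) + B k cosh(k·1) = 0
    ⇒ B = −A tanh(k·1) = 3 tanh(sqrt(2)·1).
Therefore the extremal is
    y(x) = −3 cosh(sqrt(2) x) + 3 tanh(sqrt(2)·1) sinh(sqrt(2) x).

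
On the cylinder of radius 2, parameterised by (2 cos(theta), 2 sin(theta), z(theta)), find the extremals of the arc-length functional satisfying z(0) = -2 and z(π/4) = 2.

Parameterise the cylinder of radius R = 2 as
    r(θ) = (2 cos θ, 2 sin θ, z(θ)).
The arc-length element is
    ds = sqrt(4 + (dz/dθ)^2) dθ,
so the Lagrangian is L = sqrt(4 + z'^2).
L depends on z' only, not on z or θ, so ∂L/∂z = 0 and
    ∂L/∂z' = z' / sqrt(4 + z'^2).
The Euler-Lagrange equation gives
    d/dθ( z' / sqrt(4 + z'^2) ) = 0,
so z' is constant. Integrating once:
    z(θ) = a θ + b,
a helix on the cylinder (a straight line when the cylinder is unrolled). The constants a, b are determined by the endpoint conditions.
With endpoint conditions z(0) = -2 and z(π/4) = 2: from z(0) = b we get b = -2, and a·π/4 + -2 = 2 gives a = 16/π, so
    z(θ) = (16/π) θ − 2.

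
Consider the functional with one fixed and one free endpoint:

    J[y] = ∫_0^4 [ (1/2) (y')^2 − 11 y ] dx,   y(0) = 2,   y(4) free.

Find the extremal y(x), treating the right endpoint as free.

The Lagrangian L = (1/2) (y')^2 − 11 y gives
    ∂L/∂y = −11,   ∂L/∂y' = y'.
Euler-Lagrange: d/dx(y') − (−11) = 0, i.e. y'' + 11 = 0, so
    y(x) = −(11/2) x^2 + C1 x + C2.
Fixed left endpoint y(0) = 2 ⇒ C2 = 2.
The right endpoint x = 4 is free, so the natural (transversality) condition is ∂L/∂y' |_{x=4} = 0, i.e. y'(4) = 0.
Compute y'(x) = −11 x + C1, so y'(4) = −44 + C1 = 0 ⇒ C1 = 44.
Therefore the extremal is
    y(x) = −(11/2) x^2 + 44 x + 2.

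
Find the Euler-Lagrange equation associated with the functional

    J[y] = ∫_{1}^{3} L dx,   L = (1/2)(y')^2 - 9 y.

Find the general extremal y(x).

The Lagrangian is L = (1/2)(y')^2 - 9 y.
∂L/∂y = -9.
∂L/∂y' = y'.
The Euler-Lagrange equation d/dx(∂L/∂y') − ∂L/∂y = 0 becomes:
    y'' + 9 = 0
General solution: y(x) = -(9/2) x^2 + A x + B, where A and B are arbitrary constants fixed by the endpoint conditions.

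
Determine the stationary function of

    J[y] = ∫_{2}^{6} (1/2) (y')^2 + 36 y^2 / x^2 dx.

The Lagrangian is L = (1/2) (y')^2 + 36 y^2 / x^2.
Compute ∂L/∂y = 72y/x^2, ∂L/∂y' = y'.
The Euler-Lagrange equation d/dx(∂L/∂y') − ∂L/∂y = 0 reduces to
    y'' − 72/x^2 · y = 0  (x > 0).
Its general solution is
    y(x) = A x^9 + B x^(-8),
with A, B fixed by the endpoint conditions.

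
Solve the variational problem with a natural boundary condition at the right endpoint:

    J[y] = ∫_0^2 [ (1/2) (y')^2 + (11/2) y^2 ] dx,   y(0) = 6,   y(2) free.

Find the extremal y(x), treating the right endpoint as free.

The Lagrangian L = (1/2) (y')^2 + (11/2) y^2 gives
    ∂L/∂y = 11 y,   ∂L/∂y' = y'.
Euler-Lagrange: y'' − 11 y = 0.
With k = sqrt(11), the general solution is
    y(x) = A cosh(sqrt(11) x) + B sinh(sqrt(11) x).
Fixed left endpoint y(0) = 6 ⇒ A = 6.
The right endpoint x = 2 is free, so the natural (transversality) condition is ∂L/∂y' |_{x=2} = 0, i.e. y'(2) = 0.
Compute y'(x) = A k sinh(k x) + B k cosh(k x), so
    y'(2) = A k sinh(k·2) + B k cosh(k·2) = 0
    ⇒ B = −A tanh(k·2) = − 6 tanh(sqrt(11)·2).
Therefore the extremal is
    y(x) = 6 cosh(sqrt(11) x) − 6 tanh(sqrt(11)·2) sinh(sqrt(11) x).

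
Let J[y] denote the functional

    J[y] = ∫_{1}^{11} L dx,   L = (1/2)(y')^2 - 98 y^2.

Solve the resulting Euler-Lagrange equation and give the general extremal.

The Lagrangian is L = (1/2)(y')^2 - 98 y^2.
∂L/∂y = -196y.
∂L/∂y' = y'.
The Euler-Lagrange equation d/dx(∂L/∂y') − ∂L/∂y = 0 becomes:
    y'' + 196 y = 0
General solution: y(x) = A sin(14x) + B cos(14x), where A and B are arbitrary constants fixed by the endpoint conditions.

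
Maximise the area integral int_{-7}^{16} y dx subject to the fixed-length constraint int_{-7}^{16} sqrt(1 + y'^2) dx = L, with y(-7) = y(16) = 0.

Set up the augmented Lagrangian using a multiplier λ for the length constraint:
    F(y, y') = y − λ sqrt(1 + y'^2).
F has no explicit x dependence, so the Beltrami identity yields a first integral
    F − y' ∂F/∂y' = C.
Compute ∂F/∂y' = −λ y' / sqrt(1 + y'^2). Then
    y − λ sqrt(1 + y'^2) + λ y'^2 / sqrt(1 + y'^2) = C
    ⇒  y − λ / sqrt(1 + y'^2) = C.
Solving for y' and integrating gives
    (x − a)^2 + (y − b)^2 = λ^2,
a circular arc of radius λ. The constants a, b are determined by the endpoint conditions y(-7) = y(16) = 0, and λ is fixed implicitly by the length constraint
    ∫_{-7}^{16} sqrt(1 + y'^2) dx = L.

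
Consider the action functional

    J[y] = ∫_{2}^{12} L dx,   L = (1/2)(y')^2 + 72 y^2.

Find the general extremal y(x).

The Lagrangian is L = (1/2)(y')^2 + 72 y^2.
∂L/∂y = 144y.
∂L/∂y' = y'.
The Euler-Lagrange equation d/dx(∂L/∂y') − ∂L/∂y = 0 becomes:
    y'' - 144 y = 0
General solution: y(x) = A e^(12x) + B e^(-12x), where A and B are arbitrary constants fixed by the endpoint conditions.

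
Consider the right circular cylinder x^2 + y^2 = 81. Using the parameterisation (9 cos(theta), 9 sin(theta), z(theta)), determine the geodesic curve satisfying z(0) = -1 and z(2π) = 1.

Parameterise the cylinder of radius R = 9 as
    r(θ) = (9 cos θ, 9 sin θ, z(θ)).
The arc-length element is
    ds = sqrt(81 + (dz/dθ)^2) dθ,
so the Lagrangian is L = sqrt(81 + z'^2).
L depends on z' only, not on z or θ, so ∂L/∂z = 0 and
    ∂L/∂z' = z' / sqrt(81 + z'^2).
The Euler-Lagrange equation gives
    d/dθ( z' / sqrt(81 + z'^2) ) = 0,
so z' is constant. Integrating once:
    z(θ) = a θ + b,
a helix on the cylinder (a straight line when the cylinder is unrolled). The constants a, b are determined by the endpoint conditions.
With endpoint conditions z(0) = -1 and z(2π) = 1: from z(0) = b we get b = -1, and a·2π + -1 = 1 gives a = 1/π, so
    z(θ) = (1/π) θ − 1.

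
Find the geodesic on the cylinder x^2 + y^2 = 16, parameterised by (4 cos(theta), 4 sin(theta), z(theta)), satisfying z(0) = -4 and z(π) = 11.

Parameterise the cylinder of radius R = 4 as
    r(θ) = (4 cos θ, 4 sin θ, z(θ)).
The arc-length element is
    ds = sqrt(16 + (dz/dθ)^2) dθ,
so the Lagrangian is L = sqrt(16 + z'^2).
L depends on z' only, not on z or θ, so ∂L/∂z = 0 and
    ∂L/∂z' = z' / sqrt(16 + z'^2).
The Euler-Lagrange equation gives
    d/dθ( z' / sqrt(16 + z'^2) ) = 0,
so z' is constant. Integrating once:
    z(θ) = a θ + b,
a helix on the cylinder (a straight line when the cylinder is unrolled). The constants a, b are determined by the endpoint conditions.
With endpoint conditions z(0) = -4 and z(π) = 11: from z(0) = b we get b = -4, and a·π + -4 = 11 gives a = 15/π, so
    z(θ) = (15/π) θ − 4.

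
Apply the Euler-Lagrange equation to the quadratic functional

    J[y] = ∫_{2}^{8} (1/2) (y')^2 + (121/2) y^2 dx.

The Lagrangian is L = (1/2) (y')^2 + (121/2) y^2.
Compute ∂L/∂y = 121y, ∂L/∂y' = y'.
The Euler-Lagrange equation d/dx(∂L/∂y') − ∂L/∂y = 0 reduces to
    y'' − 121 y = 0.
Its general solution is
    y(x) = A e^(11x) + B e^(−11x),
with A, B fixed by the endpoint conditions.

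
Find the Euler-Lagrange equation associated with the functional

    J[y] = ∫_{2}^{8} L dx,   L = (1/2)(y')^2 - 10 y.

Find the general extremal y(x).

The Lagrangian is L = (1/2)(y')^2 - 10 y.
∂L/∂y = -10.
∂L/∂y' = y'.
The Euler-Lagrange equation d/dx(∂L/∂y') − ∂L/∂y = 0 becomes:
    y'' + 10 = 0
General solution: y(x) = -5 x^2 + A x + B, where A and B are arbitrary constants fixed by the endpoint conditions.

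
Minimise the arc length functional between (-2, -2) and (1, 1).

Arc-length functional: J[y] = ∫ sqrt(1 + (y')^2) dx.
Lagrangian L = sqrt(1 + (y')^2) has no explicit y dependence, so ∂L/∂y = 0 and the Euler-Lagrange equation gives
    d/dx( y' / sqrt(1 + (y')^2) ) = 0  ⇒  y' / sqrt(1 + (y')^2) = const.
Hence y' is constant, so y(x) is affine.
Fitting the endpoints (-2, -2) and (1, 1):
    slope m = (1 − (-2)) / (1 − (-2)) = 1,
    intercept c = (-2) − m·(-2) = 0.
Extremal: y(x) = x.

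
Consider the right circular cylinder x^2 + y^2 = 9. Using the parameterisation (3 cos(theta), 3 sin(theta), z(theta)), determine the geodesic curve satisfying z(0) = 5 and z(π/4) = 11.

Parameterise the cylinder of radius R = 3 as
    r(θ) = (3 cos θ, 3 sin θ, z(θ)).
The arc-length element is
    ds = sqrt(9 + (dz/dθ)^2) dθ,
so the Lagrangian is L = sqrt(9 + z'^2).
L depends on z' only, not on z or θ, so ∂L/∂z = 0 and
    ∂L/∂z' = z' / sqrt(9 + z'^2).
The Euler-Lagrange equation gives
    d/dθ( z' / sqrt(9 + z'^2) ) = 0,
so z' is constant. Integrating once:
    z(θ) = a θ + b,
a helix on the cylinder (a straight line when the cylinder is unrolled). The constants a, b are determined by the endpoint conditions.
With endpoint conditions z(0) = 5 and z(π/4) = 11: from z(0) = b we get b = 5, and a·π/4 + 5 = 11 gives a = 24/π, so
    z(θ) = (24/π) θ + 5.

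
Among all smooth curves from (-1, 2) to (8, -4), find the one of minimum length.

Arc-length functional: J[y] = ∫ sqrt(1 + (y')^2) dx.
Lagrangian L = sqrt(1 + (y')^2) has no explicit y dependence, so ∂L/∂y = 0 and the Euler-Lagrange equation gives
    d/dx( y' / sqrt(1 + (y')^2) ) = 0  ⇒  y' / sqrt(1 + (y')^2) = const.
Hence y' is constant, so y(x) is affine.
Fitting the endpoints (-1, 2) and (8, -4):
    slope m = ((-4) − 2) / (8 − (-1)) = -2/3,
    intercept c = 2 − m·(-1) = 4/3.
Extremal: y(x) = (-2/3) x + 4/3.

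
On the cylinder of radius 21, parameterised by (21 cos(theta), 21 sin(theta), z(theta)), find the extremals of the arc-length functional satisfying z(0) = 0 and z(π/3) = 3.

Parameterise the cylinder of radius R = 21 as
    r(θ) = (21 cos θ, 21 sin θ, z(θ)).
The arc-length element is
    ds = sqrt(441 + (dz/dθ)^2) dθ,
so the Lagrangian is L = sqrt(441 + z'^2).
L depends on z' only, not on z or θ, so ∂L/∂z = 0 and
    ∂L/∂z' = z' / sqrt(441 + z'^2).
The Euler-Lagrange equation gives
    d/dθ( z' / sqrt(441 + z'^2) ) = 0,
so z' is constant. Integrating once:
    z(θ) = a θ + b,
a helix on the cylinder (a straight line when the cylinder is unrolled). The constants a, b are determined by the endpoint conditions.
With endpoint conditions z(0) = 0 and z(π/3) = 3: from z(0) = b we get b = 0, and a·π/3 + 0 = 3 gives a = 9/π, so
    z(θ) = (9/π) θ.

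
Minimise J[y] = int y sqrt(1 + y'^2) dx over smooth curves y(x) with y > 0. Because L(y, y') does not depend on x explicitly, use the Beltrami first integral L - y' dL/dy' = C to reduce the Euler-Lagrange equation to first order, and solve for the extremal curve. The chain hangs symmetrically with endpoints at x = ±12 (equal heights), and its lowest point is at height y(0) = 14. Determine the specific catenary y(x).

The Lagrangian L(y, y') = y sqrt(1 + y'^2) has no explicit x dependence, so the Beltrami identity applies:
    L − y' ∂L/∂y' = C.
Compute ∂L/∂y' = y · y' / sqrt(1 + y'^2). Then
    L − y' ∂L/∂y'
    = y sqrt(1 + y'^2) − y · y'^2 / sqrt(1 + y'^2)
    = y (1 + y'^2 − y'^2) / sqrt(1 + y'^2)
    = y / sqrt(1 + y'^2) = C.
Squaring gives y^2 = C^2 (1 + y'^2), i.e.
    y'^2 = y^2 / C^2 − 1.
Separating variables,
    dy / sqrt(y^2 − C^2) = dx / C,
and integrating gives arccosh(y / C) = (x − a)/C, so
    y(x) = C cosh((x − a)/C),
the catenary. The constants C and a are fixed by the two endpoint conditions (and, for the hanging-chain problem, the length constraint selects C).
Now fit the given data. The endpoints x = ±12 are symmetric at equal height, so the catenary is even about its minimum: a = 0 and y(x) = C cosh(x/C). The lowest point is y(0) = C cosh(0) = C, and we are told y(0) = 14, so C = 14. Therefore
    y(x) = 14 cosh(x/14),
and at the endpoints
    y(±12) = 14 cosh(12/14).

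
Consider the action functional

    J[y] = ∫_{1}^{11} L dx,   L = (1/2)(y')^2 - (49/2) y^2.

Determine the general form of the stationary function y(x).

The Lagrangian is L = (1/2)(y')^2 - (49/2) y^2.
∂L/∂y = -49y.
∂L/∂y' = y'.
The Euler-Lagrange equation d/dx(∂L/∂y') − ∂L/∂y = 0 becomes:
    y'' + 49 y = 0
General solution: y(x) = A sin(7x) + B cos(7x), where A and B are arbitrary constants fixed by the endpoint conditions.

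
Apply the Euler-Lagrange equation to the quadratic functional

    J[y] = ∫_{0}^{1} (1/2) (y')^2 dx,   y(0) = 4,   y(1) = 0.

The Lagrangian is L = (1/2) (y')^2.
Compute ∂L/∂y = 0, ∂L/∂y' = y'.
The Euler-Lagrange equation d/dx(∂L/∂y') − ∂L/∂y = 0 reduces to
    y'' = 0.
Its general solution is
    y(x) = A x + B,
with A, B fixed by the endpoint conditions.
Applying the endpoint conditions y(0) = 4 and y(1) = 0: solve A·0 + B = 4 and A·1 + B = 0. Subtracting gives A(1 − 0) = 0 − 4, so A = -4, and B = 4 − A·0 = 4. Therefore
    y(x) = -4 x + 4.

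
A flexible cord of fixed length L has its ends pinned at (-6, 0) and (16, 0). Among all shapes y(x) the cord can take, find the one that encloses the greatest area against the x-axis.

Set up the augmented Lagrangian using a multiplier λ for the length constraint:
    F(y, y') = y − λ sqrt(1 + y'^2).
F has no explicit x dependence, so the Beltrami identity yields a first integral
    F − y' ∂F/∂y' = C.
Compute ∂F/∂y' = −λ y' / sqrt(1 + y'^2). Then
    y − λ sqrt(1 + y'^2) + λ y'^2 / sqrt(1 + y'^2) = C
    ⇒  y − λ / sqrt(1 + y'^2) = C.
Solving for y' and integrating gives
    (x − a)^2 + (y − b)^2 = λ^2,
a circular arc of radius λ. The constants a, b are determined by the endpoint conditions y(-6) = y(16) = 0, and λ is fixed implicitly by the length constraint
    ∫_{-6}^{16} sqrt(1 + y'^2) dx = L.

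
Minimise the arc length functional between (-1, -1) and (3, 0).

Arc-length functional: J[y] = ∫ sqrt(1 + (y')^2) dx.
Lagrangian L = sqrt(1 + (y')^2) has no explicit y dependence, so ∂L/∂y = 0 and the Euler-Lagrange equation gives
    d/dx( y' / sqrt(1 + (y')^2) ) = 0  ⇒  y' / sqrt(1 + (y')^2) = const.
Hence y' is constant, so y(x) is affine.
Fitting the endpoints (-1, -1) and (3, 0):
    slope m = (0 − (-1)) / (3 − (-1)) = 1/4,
    intercept c = (-1) − m·(-1) = -3/4.
Extremal: y(x) = (1/4) x - 3/4.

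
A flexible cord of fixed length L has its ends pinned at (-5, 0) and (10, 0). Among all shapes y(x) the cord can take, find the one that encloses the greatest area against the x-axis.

Set up the augmented Lagrangian using a multiplier λ for the length constraint:
    F(y, y') = y − λ sqrt(1 + y'^2).
F has no explicit x dependence, so the Beltrami identity yields a first integral
    F − y' ∂F/∂y' = C.
Compute ∂F/∂y' = −λ y' / sqrt(1 + y'^2). Then
    y − λ sqrt(1 + y'^2) + λ y'^2 / sqrt(1 + y'^2) = C
    ⇒  y − λ / sqrt(1 + y'^2) = C.
Solving for y' and integrating gives
    (x − a)^2 + (y − b)^2 = λ^2,
a circular arc of radius λ. The constants a, b are determined by the endpoint conditions y(-5) = y(10) = 0, and λ is fixed implicitly by the length constraint
    ∫_{-5}^{10} sqrt(1 + y'^2) dx = L.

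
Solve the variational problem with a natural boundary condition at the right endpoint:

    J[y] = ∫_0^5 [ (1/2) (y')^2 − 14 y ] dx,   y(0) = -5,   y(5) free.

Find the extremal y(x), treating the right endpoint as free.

The Lagrangian L = (1/2) (y')^2 − 14 y gives
    ∂L/∂y = −14,   ∂L/∂y' = y'.
Euler-Lagrange: d/dx(y') − (−14) = 0, i.e. y'' + 14 = 0, so
    y(x) = −(14/2) x^2 + C1 x + C2.
Fixed left endpoint y(0) = -5 ⇒ C2 = -5.
The right endpoint x = 5 is free, so the natural (transversality) condition is ∂L/∂y' |_{x=5} = 0, i.e. y'(5) = 0.
Compute y'(x) = −14 x + C1, so y'(5) = −70 + C1 = 0 ⇒ C1 = 70.
Therefore the extremal is
    y(x) = −7 x^2 + 70 x − 5.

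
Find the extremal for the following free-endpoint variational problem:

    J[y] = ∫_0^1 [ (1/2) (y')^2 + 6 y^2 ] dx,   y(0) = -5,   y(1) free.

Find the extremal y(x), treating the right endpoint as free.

The Lagrangian L = (1/2) (y')^2 + 6 y^2 gives
    ∂L/∂y = 12 y,   ∂L/∂y' = y'.
Euler-Lagrange: y'' − 12 y = 0.
With k = sqrt(12), the general solution is
    y(x) = A cosh(sqrt(12) x) + B sinh(sqrt(12) x).
Fixed left endpoint y(0) = -5 ⇒ A = -5.
The right endpoint x = 1 is free, so the natural (transversality) condition is ∂L/∂y' |_{x=1} = 0, i.e. y'(1) = 0.
Compute y'(x) = A k sinh(k x) + B k cosh(k x), so
    y'(1) = A k sinh(k·1) + B k cosh(k·1) = 0
    ⇒ B = −A tanh(k·1) = 5 tanh(sqrt(12)·1).
Therefore the extremal is
    y(x) = −5 cosh(sqrt(12) x) + 5 tanh(sqrt(12)·1) sinh(sqrt(12) x).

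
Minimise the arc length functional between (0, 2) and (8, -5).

Arc-length functional: J[y] = ∫ sqrt(1 + (y')^2) dx.
Lagrangian L = sqrt(1 + (y')^2) has no explicit y dependence, so ∂L/∂y = 0 and the Euler-Lagrange equation gives
    d/dx( y' / sqrt(1 + (y')^2) ) = 0  ⇒  y' / sqrt(1 + (y')^2) = const.
Hence y' is constant, so y(x) is affine.
Fitting the endpoints (0, 2) and (8, -5):
    slope m = ((-5) − 2) / (8 − 0) = -7/8,
    intercept c = 2 − m·0 = 2.
Extremal: y(x) = (-7/8) x + 2.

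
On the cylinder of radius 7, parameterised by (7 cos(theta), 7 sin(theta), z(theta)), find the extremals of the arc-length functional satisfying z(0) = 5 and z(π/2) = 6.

Parameterise the cylinder of radius R = 7 as
    r(θ) = (7 cos θ, 7 sin θ, z(θ)).
The arc-length element is
    ds = sqrt(49 + (dz/dθ)^2) dθ,
so the Lagrangian is L = sqrt(49 + z'^2).
L depends on z' only, not on z or θ, so ∂L/∂z = 0 and
    ∂L/∂z' = z' / sqrt(49 + z'^2).
The Euler-Lagrange equation gives
    d/dθ( z' / sqrt(49 + z'^2) ) = 0,
so z' is constant. Integrating once:
    z(θ) = a θ + b,
a helix on the cylinder (a straight line when the cylinder is unrolled). The constants a, b are determined by the endpoint conditions.
With endpoint conditions z(0) = 5 and z(π/2) = 6: from z(0) = b we get b = 5, and a·π/2 + 5 = 6 gives a = 2/π, so
    z(θ) = (2/π) θ + 5.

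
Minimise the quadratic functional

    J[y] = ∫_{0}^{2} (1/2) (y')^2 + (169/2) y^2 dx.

The Lagrangian is L = (1/2) (y')^2 + (169/2) y^2.
Compute ∂L/∂y = 169y, ∂L/∂y' = y'.
The Euler-Lagrange equation d/dx(∂L/∂y') − ∂L/∂y = 0 reduces to
    y'' − 169 y = 0.
Its general solution is
    y(x) = A e^(13x) + B e^(−13x),
with A, B fixed by the endpoint conditions.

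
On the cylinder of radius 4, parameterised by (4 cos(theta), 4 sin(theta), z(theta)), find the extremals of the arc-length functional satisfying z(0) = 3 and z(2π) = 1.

Parameterise the cylinder of radius R = 4 as
    r(θ) = (4 cos θ, 4 sin θ, z(θ)).
The arc-length element is
    ds = sqrt(16 + (dz/dθ)^2) dθ,
so the Lagrangian is L = sqrt(16 + z'^2).
L depends on z' only, not on z or θ, so ∂L/∂z = 0 and
    ∂L/∂z' = z' / sqrt(16 + z'^2).
The Euler-Lagrange equation gives
    d/dθ( z' / sqrt(16 + z'^2) ) = 0,
so z' is constant. Integrating once:
    z(θ) = a θ + b,
a helix on the cylinder (a straight line when the cylinder is unrolled). The constants a, b are determined by the endpoint conditions.
With endpoint conditions z(0) = 3 and z(2π) = 1: from z(0) = b we get b = 3, and a·2π + 3 = 1 gives a = -1/π, so
    z(θ) = (-1/π) θ + 3.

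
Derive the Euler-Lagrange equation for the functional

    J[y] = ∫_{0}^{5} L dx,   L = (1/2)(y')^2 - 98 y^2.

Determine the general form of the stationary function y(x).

The Lagrangian is L = (1/2)(y')^2 - 98 y^2.
∂L/∂y = -196y.
∂L/∂y' = y'.
The Euler-Lagrange equation d/dx(∂L/∂y') − ∂L/∂y = 0 becomes:
    y'' + 196 y = 0
General solution: y(x) = A sin(14x) + B cos(14x), where A and B are arbitrary constants fixed by the endpoint conditions.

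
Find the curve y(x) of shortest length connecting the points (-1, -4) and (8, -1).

Arc-length functional: J[y] = ∫ sqrt(1 + (y')^2) dx.
Lagrangian L = sqrt(1 + (y')^2) has no explicit y dependence, so ∂L/∂y = 0 and the Euler-Lagrange equation gives
    d/dx( y' / sqrt(1 + (y')^2) ) = 0  ⇒  y' / sqrt(1 + (y')^2) = const.
Hence y' is constant, so y(x) is affine.
Fitting the endpoints (-1, -4) and (8, -1):
    slope m = ((-1) − (-4)) / (8 − (-1)) = 1/3,
    intercept c = (-4) − m·(-1) = -11/3.
Extremal: y(x) = (1/3) x - 11/3.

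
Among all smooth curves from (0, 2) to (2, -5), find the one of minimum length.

Arc-length functional: J[y] = ∫ sqrt(1 + (y')^2) dx.
Lagrangian L = sqrt(1 + (y')^2) has no explicit y dependence, so ∂L/∂y = 0 and the Euler-Lagrange equation gives
    d/dx( y' / sqrt(1 + (y')^2) ) = 0  ⇒  y' / sqrt(1 + (y')^2) = const.
Hence y' is constant, so y(x) is affine.
Fitting the endpoints (0, 2) and (2, -5):
    slope m = ((-5) − 2) / (2 − 0) = -7/2,
    intercept c = 2 − m·0 = 2.
Extremal: y(x) = (-7/2) x + 2.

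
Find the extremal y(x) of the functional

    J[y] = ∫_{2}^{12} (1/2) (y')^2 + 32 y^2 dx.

The Lagrangian is L = (1/2) (y')^2 + 32 y^2.
Compute ∂L/∂y = 64y, ∂L/∂y' = y'.
The Euler-Lagrange equation d/dx(∂L/∂y') − ∂L/∂y = 0 reduces to
    y'' − 64 y = 0.
Its general solution is
    y(x) = A e^(8x) + B e^(−8x),
with A, B fixed by the endpoint conditions.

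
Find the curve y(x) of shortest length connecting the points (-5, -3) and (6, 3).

Arc-length functional: J[y] = ∫ sqrt(1 + (y')^2) dx.
Lagrangian L = sqrt(1 + (y')^2) has no explicit y dependence, so ∂L/∂y = 0 and the Euler-Lagrange equation gives
    d/dx( y' / sqrt(1 + (y')^2) ) = 0  ⇒  y' / sqrt(1 + (y')^2) = const.
Hence y' is constant, so y(x) is affine.
Fitting the endpoints (-5, -3) and (6, 3):
    slope m = (3 − (-3)) / (6 − (-5)) = 6/11,
    intercept c = (-3) − m·(-5) = -3/11.
Extremal: y(x) = (6/11) x - 3/11.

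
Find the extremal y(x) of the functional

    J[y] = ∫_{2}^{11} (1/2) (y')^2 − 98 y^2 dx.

The Lagrangian is L = (1/2) (y')^2 − 98 y^2.
Compute ∂L/∂y = -196y, ∂L/∂y' = y'.
The Euler-Lagrange equation d/dx(∂L/∂y') − ∂L/∂y = 0 reduces to
    y'' + 196 y = 0.
Its general solution is
    y(x) = A sin(14x) + B cos(14x),
with A, B fixed by the endpoint conditions.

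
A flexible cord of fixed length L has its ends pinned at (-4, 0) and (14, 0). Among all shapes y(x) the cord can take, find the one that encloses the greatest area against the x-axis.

Set up the augmented Lagrangian using a multiplier λ for the length constraint:
    F(y, y') = y − λ sqrt(1 + y'^2).
F has no explicit x dependence, so the Beltrami identity yields a first integral
    F − y' ∂F/∂y' = C.
Compute ∂F/∂y' = −λ y' / sqrt(1 + y'^2). Then
    y − λ sqrt(1 + y'^2) + λ y'^2 / sqrt(1 + y'^2) = C
    ⇒  y − λ / sqrt(1 + y'^2) = C.
Solving for y' and integrating gives
    (x − a)^2 + (y − b)^2 = λ^2,
a circular arc of radius λ. The constants a, b are determined by the endpoint conditions y(-4) = y(14) = 0, and λ is fixed implicitly by the length constraint
    ∫_{-4}^{14} sqrt(1 + y'^2) dx = L.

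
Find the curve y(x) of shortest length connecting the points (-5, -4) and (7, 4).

Arc-length functional: J[y] = ∫ sqrt(1 + (y')^2) dx.
Lagrangian L = sqrt(1 + (y')^2) has no explicit y dependence, so ∂L/∂y = 0 and the Euler-Lagrange equation gives
    d/dx( y' / sqrt(1 + (y')^2) ) = 0  ⇒  y' / sqrt(1 + (y')^2) = const.
Hence y' is constant, so y(x) is affine.
Fitting the endpoints (-5, -4) and (7, 4):
    slope m = (4 − (-4)) / (7 − (-5)) = 2/3,
    intercept c = (-4) − m·(-5) = -2/3.
Extremal: y(x) = (2/3) x - 2/3.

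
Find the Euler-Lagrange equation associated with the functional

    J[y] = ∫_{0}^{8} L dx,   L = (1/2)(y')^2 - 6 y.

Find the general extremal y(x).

The Lagrangian is L = (1/2)(y')^2 - 6 y.
∂L/∂y = -6.
∂L/∂y' = y'.
The Euler-Lagrange equation d/dx(∂L/∂y') − ∂L/∂y = 0 becomes:
    y'' + 6 = 0
General solution: y(x) = -3 x^2 + A x + B, where A and B are arbitrary constants fixed by the endpoint conditions.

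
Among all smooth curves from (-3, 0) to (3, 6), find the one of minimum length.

Arc-length functional: J[y] = ∫ sqrt(1 + (y')^2) dx.
Lagrangian L = sqrt(1 + (y')^2) has no explicit y dependence, so ∂L/∂y = 0 and the Euler-Lagrange equation gives
    d/dx( y' / sqrt(1 + (y')^2) ) = 0  ⇒  y' / sqrt(1 + (y')^2) = const.
Hence y' is constant, so y(x) is affine.
Fitting the endpoints (-3, 0) and (3, 6):
    slope m = (6 − 0) / (3 − (-3)) = 1,
    intercept c = 0 − m·(-3) = 3.
Extremal: y(x) = x + 3.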